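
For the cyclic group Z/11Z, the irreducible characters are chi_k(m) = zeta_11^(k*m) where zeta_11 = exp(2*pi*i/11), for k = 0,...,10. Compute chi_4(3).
chi_4(3) = zeta_11^12 = exp(2*I*pi/11)

Explanation: chi_4(3) = zeta_11^(4*3) = zeta_11^12. Since zeta_11^11 = 1, this equals zeta_11^1 = exp(2*pi*i*1/11) = exp(2*I*pi/11).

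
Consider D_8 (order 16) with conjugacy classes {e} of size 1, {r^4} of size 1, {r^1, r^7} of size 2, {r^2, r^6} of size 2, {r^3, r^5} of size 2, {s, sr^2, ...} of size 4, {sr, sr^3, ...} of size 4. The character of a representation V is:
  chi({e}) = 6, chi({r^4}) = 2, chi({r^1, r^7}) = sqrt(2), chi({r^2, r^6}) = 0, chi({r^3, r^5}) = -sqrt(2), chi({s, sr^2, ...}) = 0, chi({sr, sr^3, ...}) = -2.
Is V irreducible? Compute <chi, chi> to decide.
Not irreducible (reducible): <chi, chi> = 4 > 1.

Explanation: <chi, chi> = (1/|G|) sum_C |C| * |chi(C)|^2 = (1/16)[1*|6|^2 + 1*|2|^2 + 2*|sqrt(2)|^2 + 2*|0|^2 + 2*|-sqrt(2)|^2 + 4*|0|^2 + 4*|-2|^2]
  = (1/16)[(36) + (4) + (4) + (0) + (4) + (0) + (16)] = 64/16 = 4.
A character is irreducible iff <chi, chi> = 1, so this representation is reducible.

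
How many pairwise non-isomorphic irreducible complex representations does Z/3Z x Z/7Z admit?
21

The number of irreducible complex representations of a finite group equals its number of conjugacy classes. Z/3Z x Z/7Z is abelian of order 21, so every element is its own conjugacy class: 21 classes, so Z/3Z x Z/7Z (order 21) has exactly 21 irreducible complex representations.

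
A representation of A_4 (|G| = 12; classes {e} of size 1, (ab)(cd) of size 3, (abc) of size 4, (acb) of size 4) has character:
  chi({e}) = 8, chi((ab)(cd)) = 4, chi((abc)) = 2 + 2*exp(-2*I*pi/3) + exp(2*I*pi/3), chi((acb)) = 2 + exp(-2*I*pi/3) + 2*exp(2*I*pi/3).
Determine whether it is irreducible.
Not irreducible (reducible): <chi, chi> = 10 > 1.

Argument: <chi, chi> = (1/|G|) sum_C |C| * |chi(C)|^2 = (1/12)[1*|8|^2 + 3*|4|^2 + 4*|2 + 2*exp(-2*I*pi/3) + exp(2*I*pi/3)|^2 + 4*|2 + exp(-2*I*pi/3) + 2*exp(2*I*pi/3)|^2]
  = (1/12)[(64) + (48) + (4) + (4)] = 120/12 = 10.
(Exp terms are combined using exp(i*s)*conj(exp(i*t)) = exp(i*(s-t)), and sums of them are collapsed using the identity that for every m > 1 the m distinct m-th roots of unity sum to 0, e.g. 1 + exp(2*I*pi/3) + exp(-2*I*pi/3) = 0.)
A character is irreducible iff <chi, chi> = 1, so this representation is reducible.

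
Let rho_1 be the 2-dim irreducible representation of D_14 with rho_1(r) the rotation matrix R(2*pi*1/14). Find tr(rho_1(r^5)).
chi_{rho_1}(r^5) = 2*cos(2*pi*1*5/14) = -2*cos(2*pi/7)

Details: rho_1(r^5) is rotation by angle 2*pi*1*5/14, whose trace is 2*cos(2*pi*1*5/14) = -2*cos(2*pi/7).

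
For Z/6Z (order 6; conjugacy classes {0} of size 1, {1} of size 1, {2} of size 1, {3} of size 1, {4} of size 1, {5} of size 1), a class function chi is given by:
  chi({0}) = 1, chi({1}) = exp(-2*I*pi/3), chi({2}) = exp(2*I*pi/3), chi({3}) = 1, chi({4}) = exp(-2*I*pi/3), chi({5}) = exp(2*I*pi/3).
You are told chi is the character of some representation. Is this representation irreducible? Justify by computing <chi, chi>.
Irreducible: <chi, chi> = 1.

Why: <chi, chi> = (1/|G|) sum_C |C| * |chi(C)|^2 = (1/6)[1*|1|^2 + 1*|exp(-2*I*pi/3)|^2 + 1*|exp(2*I*pi/3)|^2 + 1*|1|^2 + 1*|exp(-2*I*pi/3)|^2 + 1*|exp(2*I*pi/3)|^2]
  = (1/6)[(1) + (1) + (1) + (1) + (1) + (1)] = 6/6 = 1.
(Exp terms are combined using exp(i*s)*conj(exp(i*t)) = exp(i*(s-t)), and sums of them are collapsed using the identity that for every m > 1 the m distinct m-th roots of unity sum to 0, e.g. 1 + exp(2*I*pi/3) + exp(-2*I*pi/3) = 0.)
A character is irreducible iff <chi, chi> = 1, so this representation is irreducible.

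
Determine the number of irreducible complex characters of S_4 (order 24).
5

Reasoning: The number of irreducible complex representations of a finite group equals its number of conjugacy classes. Conjugacy classes in S_4 correspond to cycle types, i.e. partitions of 4; there are p(4) = 5 of them, so S_4 (order 24) has exactly 5 irreducible complex representations.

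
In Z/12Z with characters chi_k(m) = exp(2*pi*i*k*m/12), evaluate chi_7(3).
chi_7(3) = zeta_12^21 = -I

Solution. chi_7(3) = zeta_12^(7*3) = zeta_12^21. Since zeta_12^12 = 1, this equals zeta_12^9 = exp(2*pi*i*9/12) = -I.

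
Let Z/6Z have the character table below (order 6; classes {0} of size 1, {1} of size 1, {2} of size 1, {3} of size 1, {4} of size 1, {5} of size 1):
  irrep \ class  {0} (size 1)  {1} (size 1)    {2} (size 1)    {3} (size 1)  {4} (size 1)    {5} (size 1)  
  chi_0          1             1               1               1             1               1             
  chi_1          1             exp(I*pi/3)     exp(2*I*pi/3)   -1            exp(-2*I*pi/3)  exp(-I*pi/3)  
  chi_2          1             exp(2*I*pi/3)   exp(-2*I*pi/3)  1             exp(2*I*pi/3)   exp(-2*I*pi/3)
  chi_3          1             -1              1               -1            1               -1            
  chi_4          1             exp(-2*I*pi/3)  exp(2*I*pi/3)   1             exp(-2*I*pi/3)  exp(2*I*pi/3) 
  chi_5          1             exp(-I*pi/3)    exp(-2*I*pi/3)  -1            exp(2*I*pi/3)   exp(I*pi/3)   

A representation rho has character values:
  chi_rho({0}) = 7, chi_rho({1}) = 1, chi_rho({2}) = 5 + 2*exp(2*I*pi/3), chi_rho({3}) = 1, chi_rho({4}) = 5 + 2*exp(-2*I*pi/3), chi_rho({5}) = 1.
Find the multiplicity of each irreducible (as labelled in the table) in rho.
Multiplicities: chi_0: 3, chi_1: 1, chi_2: 0, chi_3: 2, chi_4: 1, chi_5: 0.

Derivation: Use <chi_rho, chi> = (1/|G|) sum_C |C| * chi_rho(C) * conj(chi(C)) with |G| = 6 for each irreducible chi in the table:
  <chi_rho, chi_0> = (1/6)[1*(7)*conj(1) + 1*(1)*conj(1) + 1*(5 + 2*exp(2*I*pi/3))*conj(1) + 1*(1)*conj(1) + 1*(5 + 2*exp(-2*I*pi/3))*conj(1) + 1*(1)*conj(1)]
      = (1/6)[(7) + (1) + (5 + 2*exp(2*I*pi/3)) + (1) + (5 + 2*exp(-2*I*pi/3)) + (1)] = 18/6 = 3
  <chi_rho, chi_1> = (1/6)[1*(7)*conj(1) + 1*(1)*conj(exp(I*pi/3)) + 1*(5 + 2*exp(2*I*pi/3))*conj(exp(2*I*pi/3)) + 1*(1)*conj(-1) + 1*(5 + 2*exp(-2*I*pi/3))*conj(exp(-2*I*pi/3)) + 1*(1)*conj(exp(-I*pi/3))]
      = (1/6)[(7) + (exp(-I*pi/3)) + (2 + 5*exp(-2*I*pi/3)) + (-1) + (2 + 5*exp(2*I*pi/3)) + (exp(I*pi/3))] = 6/6 = 1
  <chi_rho, chi_2> = (1/6)[1*(7)*conj(1) + 1*(1)*conj(exp(2*I*pi/3)) + 1*(5 + 2*exp(2*I*pi/3))*conj(exp(-2*I*pi/3)) + 1*(1)*conj(1) + 1*(5 + 2*exp(-2*I*pi/3))*conj(exp(2*I*pi/3)) + 1*(1)*conj(exp(-2*I*pi/3))]
      = (1/6)[(7) + (exp(-2*I*pi/3) + exp(-I*pi/3) + exp(2*I*pi/3)) + (2*exp(-2*I*pi/3) + 5*exp(2*I*pi/3)) + (1) + (5*exp(-2*I*pi/3) + 2*exp(2*I*pi/3)) + (exp(-2*I*pi/3) + exp(2*I*pi/3) + exp(I*pi/3))] = 0/6 = 0
  <chi_rho, chi_3> = (1/6)[1*(7)*conj(1) + 1*(1)*conj(-1) + 1*(5 + 2*exp(2*I*pi/3))*conj(1) + 1*(1)*conj(-1) + 1*(5 + 2*exp(-2*I*pi/3))*conj(1) + 1*(1)*conj(-1)]
      = (1/6)[(7) + (-1) + (5 + 2*exp(2*I*pi/3)) + (-1) + (5 + 2*exp(-2*I*pi/3)) + (-1)] = 12/6 = 2
  <chi_rho, chi_4> = (1/6)[1*(7)*conj(1) + 1*(1)*conj(exp(-2*I*pi/3)) + 1*(5 + 2*exp(2*I*pi/3))*conj(exp(2*I*pi/3)) + 1*(1)*conj(1) + 1*(5 + 2*exp(-2*I*pi/3))*conj(exp(-2*I*pi/3)) + 1*(1)*conj(exp(2*I*pi/3))]
      = (1/6)[(7) + (exp(2*I*pi/3)) + (2 + 5*exp(-2*I*pi/3)) + (1) + (2 + 5*exp(2*I*pi/3)) + (exp(-2*I*pi/3))] = 6/6 = 1
  <chi_rho, chi_5> = (1/6)[1*(7)*conj(1) + 1*(1)*conj(exp(-I*pi/3)) + 1*(5 + 2*exp(2*I*pi/3))*conj(exp(-2*I*pi/3)) + 1*(1)*conj(-1) + 1*(5 + 2*exp(-2*I*pi/3))*conj(exp(2*I*pi/3)) + 1*(1)*conj(exp(I*pi/3))]
      = (1/6)[(7) + (exp(-I*pi/3) + exp(2*I*pi/3) + exp(I*pi/3)) + (2*exp(-2*I*pi/3) + 5*exp(2*I*pi/3)) + (-1) + (5*exp(-2*I*pi/3) + 2*exp(2*I*pi/3)) + (exp(-2*I*pi/3) + exp(-I*pi/3) + exp(I*pi/3))] = 0/6 = 0
(Exp terms are combined using exp(i*s)*conj(exp(i*t)) = exp(i*(s-t)), and sums of them are collapsed using the identity that for every m > 1 the m distinct m-th roots of unity sum to 0, e.g. 1 + exp(2*I*pi/3) + exp(-2*I*pi/3) = 0.)
Dimension check: dim(rho) = sum (mult * dim) = 3*1 + 1*1 + 0*1 + 2*1 + 1*1 + 0*1 = 7 = chi_rho(e) = 7.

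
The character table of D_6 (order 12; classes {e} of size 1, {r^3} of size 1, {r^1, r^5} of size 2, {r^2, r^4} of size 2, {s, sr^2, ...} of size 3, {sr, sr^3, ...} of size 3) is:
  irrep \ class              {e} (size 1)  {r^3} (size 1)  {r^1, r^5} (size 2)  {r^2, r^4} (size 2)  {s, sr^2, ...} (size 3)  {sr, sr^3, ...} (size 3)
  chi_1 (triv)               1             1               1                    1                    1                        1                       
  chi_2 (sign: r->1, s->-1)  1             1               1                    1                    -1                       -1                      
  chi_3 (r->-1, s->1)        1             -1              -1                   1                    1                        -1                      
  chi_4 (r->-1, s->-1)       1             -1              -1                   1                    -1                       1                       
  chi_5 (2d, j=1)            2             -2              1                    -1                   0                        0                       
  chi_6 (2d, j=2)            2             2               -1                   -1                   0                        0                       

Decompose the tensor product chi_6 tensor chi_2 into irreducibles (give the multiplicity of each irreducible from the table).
chi_6 tensor chi_2 = chi_6 (all other irreducibles have multiplicity 0).

Argument: The character of a tensor product is the pointwise product (chi_6 * chi_2)(C) = chi_6(C) * chi_2(C):
  {e}: (2)*(1), {r^3}: (2)*(1), {r^1, r^5}: (-1)*(1), {r^2, r^4}: (-1)*(1), {s, sr^2, ...}: (0)*(-1), {sr, sr^3, ...}: (0)*(-1)
so (chi_6 * chi_2) takes values
  {e} -> 2, {r^3} -> 2, {r^1, r^5} -> -1, {r^2, r^4} -> -1, {s, sr^2, ...} -> 0, {sr, sr^3, ...} -> 0.
Now take the inner product of this character with each irreducible chi from the table, <chi_6*chi_2, chi> = (1/12) sum_C |C| (chi_6*chi_2)(C) conj(chi(C)):
  <chi_6*chi_2, chi_1> = (1/12)[1*(2)*conj(1) + 1*(2)*conj(1) + 2*(-1)*conj(1) + 2*(-1)*conj(1) + 3*(0)*conj(1) + 3*(0)*conj(1)]
      = (1/12)[(2) + (2) + (-2) + (-2) + (0) + (0)] = 0/12 = 0
  <chi_6*chi_2, chi_2> = (1/12)[1*(2)*conj(1) + 1*(2)*conj(1) + 2*(-1)*conj(1) + 2*(-1)*conj(1) + 3*(0)*conj(-1) + 3*(0)*conj(-1)]
      = (1/12)[(2) + (2) + (-2) + (-2) + (0) + (0)] = 0/12 = 0
  <chi_6*chi_2, chi_3> = (1/12)[1*(2)*conj(1) + 1*(2)*conj(-1) + 2*(-1)*conj(-1) + 2*(-1)*conj(1) + 3*(0)*conj(1) + 3*(0)*conj(-1)]
      = (1/12)[(2) + (-2) + (2) + (-2) + (0) + (0)] = 0/12 = 0
  <chi_6*chi_2, chi_4> = (1/12)[1*(2)*conj(1) + 1*(2)*conj(-1) + 2*(-1)*conj(-1) + 2*(-1)*conj(1) + 3*(0)*conj(-1) + 3*(0)*conj(1)]
      = (1/12)[(2) + (-2) + (2) + (-2) + (0) + (0)] = 0/12 = 0
  <chi_6*chi_2, chi_5> = (1/12)[1*(2)*conj(2) + 1*(2)*conj(-2) + 2*(-1)*conj(1) + 2*(-1)*conj(-1) + 3*(0)*conj(0) + 3*(0)*conj(0)]
      = (1/12)[(4) + (-4) + (-2) + (2) + (0) + (0)] = 0/12 = 0
  <chi_6*chi_2, chi_6> = (1/12)[1*(2)*conj(2) + 1*(2)*conj(2) + 2*(-1)*conj(-1) + 2*(-1)*conj(-1) + 3*(0)*conj(0) + 3*(0)*conj(0)]
      = (1/12)[(4) + (4) + (2) + (2) + (0) + (0)] = 12/12 = 1
Hence the multiplicities are chi_6: 1. Dimension check: dim(chi_6)*dim(chi_2) = 2*1 = 2 and sum (mult * dim) = 1*2 = 2.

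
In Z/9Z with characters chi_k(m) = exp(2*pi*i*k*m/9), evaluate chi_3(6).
chi_3(6) = zeta_9^18 = 1

chi_3(6) = zeta_9^(3*6) = zeta_9^18. Since zeta_9^9 = 1, this equals zeta_9^0 = exp(2*pi*i*0/9) = 1.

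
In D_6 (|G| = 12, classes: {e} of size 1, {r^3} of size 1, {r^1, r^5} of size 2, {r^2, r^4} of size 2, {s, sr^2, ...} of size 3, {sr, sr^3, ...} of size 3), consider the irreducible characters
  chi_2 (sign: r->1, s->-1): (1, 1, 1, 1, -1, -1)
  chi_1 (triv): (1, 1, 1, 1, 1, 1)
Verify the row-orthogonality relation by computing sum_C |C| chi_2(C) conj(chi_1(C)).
Sum = 0; so <chi_2, chi_1> = 0 (distinct irreducibles are orthogonal).

Explanation: Compute term by term over conjugacy classes (|C| * chi_2(C) * conj(chi_1(C))):
  1*(1)*conj(1) + 1*(1)*conj(1) + 2*(1)*conj(1) + 2*(1)*conj(1) + 3*(-1)*conj(1) + 3*(-1)*conj(1)
  = (1) + (1) + (2) + (2) + (-3) + (-3)
  = 0.
Dividing by |G| = 12 gives 0/12 = 0, matching the row-orthogonality relation <chi_2, chi_1> = [chi_2 = chi_1].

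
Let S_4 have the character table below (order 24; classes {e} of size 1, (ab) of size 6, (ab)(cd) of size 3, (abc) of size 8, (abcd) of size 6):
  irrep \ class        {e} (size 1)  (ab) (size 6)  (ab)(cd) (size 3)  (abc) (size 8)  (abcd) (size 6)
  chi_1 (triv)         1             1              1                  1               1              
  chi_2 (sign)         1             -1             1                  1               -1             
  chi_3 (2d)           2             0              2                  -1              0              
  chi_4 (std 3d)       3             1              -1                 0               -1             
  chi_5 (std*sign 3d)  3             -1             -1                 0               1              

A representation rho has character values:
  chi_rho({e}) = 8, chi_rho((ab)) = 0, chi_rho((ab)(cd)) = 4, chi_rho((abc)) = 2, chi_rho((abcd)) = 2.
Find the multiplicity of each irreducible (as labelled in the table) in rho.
Multiplicities: chi_1: 2, chi_2: 1, chi_3: 1, chi_4: 0, chi_5: 1.

Reasoning: Use <chi_rho, chi> = (1/|G|) sum_C |C| * chi_rho(C) * conj(chi(C)) with |G| = 24 for each irreducible chi in the table:
  <chi_rho, chi_1> = (1/24)[1*(8)*conj(1) + 6*(0)*conj(1) + 3*(4)*conj(1) + 8*(2)*conj(1) + 6*(2)*conj(1)]
      = (1/24)[(8) + (0) + (12) + (16) + (12)] = 48/24 = 2
  <chi_rho, chi_2> = (1/24)[1*(8)*conj(1) + 6*(0)*conj(-1) + 3*(4)*conj(1) + 8*(2)*conj(1) + 6*(2)*conj(-1)]
      = (1/24)[(8) + (0) + (12) + (16) + (-12)] = 24/24 = 1
  <chi_rho, chi_3> = (1/24)[1*(8)*conj(2) + 6*(0)*conj(0) + 3*(4)*conj(2) + 8*(2)*conj(-1) + 6*(2)*conj(0)]
      = (1/24)[(16) + (0) + (24) + (-16) + (0)] = 24/24 = 1
  <chi_rho, chi_4> = (1/24)[1*(8)*conj(3) + 6*(0)*conj(1) + 3*(4)*conj(-1) + 8*(2)*conj(0) + 6*(2)*conj(-1)]
      = (1/24)[(24) + (0) + (-12) + (0) + (-12)] = 0/24 = 0
  <chi_rho, chi_5> = (1/24)[1*(8)*conj(3) + 6*(0)*conj(-1) + 3*(4)*conj(-1) + 8*(2)*conj(0) + 6*(2)*conj(1)]
      = (1/24)[(24) + (0) + (-12) + (0) + (12)] = 24/24 = 1
Dimension check: dim(rho) = sum (mult * dim) = 2*1 + 1*1 + 1*2 + 0*3 + 1*3 = 8 = chi_rho(e) = 8.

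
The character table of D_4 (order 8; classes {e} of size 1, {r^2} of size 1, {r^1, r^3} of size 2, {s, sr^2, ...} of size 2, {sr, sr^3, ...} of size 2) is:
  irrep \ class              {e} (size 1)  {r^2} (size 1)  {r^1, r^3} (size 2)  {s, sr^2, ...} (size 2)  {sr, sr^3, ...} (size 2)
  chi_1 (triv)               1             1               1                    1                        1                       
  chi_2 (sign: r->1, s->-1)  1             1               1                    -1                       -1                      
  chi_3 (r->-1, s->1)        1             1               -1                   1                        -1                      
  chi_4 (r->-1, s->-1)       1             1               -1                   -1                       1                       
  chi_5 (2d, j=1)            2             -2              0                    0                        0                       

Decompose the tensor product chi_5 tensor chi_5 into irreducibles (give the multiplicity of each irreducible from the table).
chi_5 tensor chi_5 = chi_1 + chi_2 + chi_3 + chi_4 (all other irreducibles have multiplicity 0).

Why: The character of a tensor product is the pointwise product (chi_5 * chi_5)(C) = chi_5(C) * chi_5(C):
  {e}: (2)*(2), {r^2}: (-2)*(-2), {r^1, r^3}: (0)*(0), {s, sr^2, ...}: (0)*(0), {sr, sr^3, ...}: (0)*(0)
so (chi_5 * chi_5) takes values
  {e} -> 4, {r^2} -> 4, {r^1, r^3} -> 0, {s, sr^2, ...} -> 0, {sr, sr^3, ...} -> 0.
Now take the inner product of this character with each irreducible chi from the table, <chi_5*chi_5, chi> = (1/8) sum_C |C| (chi_5*chi_5)(C) conj(chi(C)):
  <chi_5*chi_5, chi_1> = (1/8)[1*(4)*conj(1) + 1*(4)*conj(1) + 2*(0)*conj(1) + 2*(0)*conj(1) + 2*(0)*conj(1)]
      = (1/8)[(4) + (4) + (0) + (0) + (0)] = 8/8 = 1
  <chi_5*chi_5, chi_2> = (1/8)[1*(4)*conj(1) + 1*(4)*conj(1) + 2*(0)*conj(1) + 2*(0)*conj(-1) + 2*(0)*conj(-1)]
      = (1/8)[(4) + (4) + (0) + (0) + (0)] = 8/8 = 1
  <chi_5*chi_5, chi_3> = (1/8)[1*(4)*conj(1) + 1*(4)*conj(1) + 2*(0)*conj(-1) + 2*(0)*conj(1) + 2*(0)*conj(-1)]
      = (1/8)[(4) + (4) + (0) + (0) + (0)] = 8/8 = 1
  <chi_5*chi_5, chi_4> = (1/8)[1*(4)*conj(1) + 1*(4)*conj(1) + 2*(0)*conj(-1) + 2*(0)*conj(-1) + 2*(0)*conj(1)]
      = (1/8)[(4) + (4) + (0) + (0) + (0)] = 8/8 = 1
  <chi_5*chi_5, chi_5> = (1/8)[1*(4)*conj(2) + 1*(4)*conj(-2) + 2*(0)*conj(0) + 2*(0)*conj(0) + 2*(0)*conj(0)]
      = (1/8)[(8) + (-8) + (0) + (0) + (0)] = 0/8 = 0
Hence the multiplicities are chi_1: 1, chi_2: 1, chi_3: 1, chi_4: 1. Dimension check: dim(chi_5)*dim(chi_5) = 2*2 = 4 and sum (mult * dim) = 1*1 + 1*1 + 1*1 + 1*1 = 4.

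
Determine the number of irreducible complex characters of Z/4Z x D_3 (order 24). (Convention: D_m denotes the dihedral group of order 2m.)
12

Derivation: The number of irreducible complex representations of a finite group equals its number of conjugacy classes. For a direct product, #classes(G x H) = #classes(G) * #classes(H). Z/4Z has 4 classes (abelian), D_3 has 3 classes, so 4 * 3 = 12, so Z/4Z x D_3 (order 24) has exactly 12 irreducible complex representations.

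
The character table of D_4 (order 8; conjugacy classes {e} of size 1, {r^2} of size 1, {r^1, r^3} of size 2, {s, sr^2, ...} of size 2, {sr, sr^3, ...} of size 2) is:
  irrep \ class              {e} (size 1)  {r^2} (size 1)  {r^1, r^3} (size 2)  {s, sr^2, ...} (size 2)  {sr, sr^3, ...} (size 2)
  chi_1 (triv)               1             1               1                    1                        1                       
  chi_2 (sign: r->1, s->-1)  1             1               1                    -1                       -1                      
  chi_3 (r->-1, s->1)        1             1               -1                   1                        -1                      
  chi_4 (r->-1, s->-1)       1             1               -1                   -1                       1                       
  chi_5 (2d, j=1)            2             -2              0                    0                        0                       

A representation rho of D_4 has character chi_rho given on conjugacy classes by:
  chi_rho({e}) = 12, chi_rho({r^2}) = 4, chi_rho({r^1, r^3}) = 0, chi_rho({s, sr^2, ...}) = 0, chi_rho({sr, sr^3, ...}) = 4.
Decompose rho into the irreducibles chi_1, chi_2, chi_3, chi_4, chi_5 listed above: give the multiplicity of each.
Multiplicities: chi_1: 3, chi_2: 1, chi_3: 1, chi_4: 3, chi_5: 2.

Argument: Use <chi_rho, chi> = (1/|G|) sum_C |C| * chi_rho(C) * conj(chi(C)) with |G| = 8 for each irreducible chi in the table:
  <chi_rho, chi_1> = (1/8)[1*(12)*conj(1) + 1*(4)*conj(1) + 2*(0)*conj(1) + 2*(0)*conj(1) + 2*(4)*conj(1)]
      = (1/8)[(12) + (4) + (0) + (0) + (8)] = 24/8 = 3
  <chi_rho, chi_2> = (1/8)[1*(12)*conj(1) + 1*(4)*conj(1) + 2*(0)*conj(1) + 2*(0)*conj(-1) + 2*(4)*conj(-1)]
      = (1/8)[(12) + (4) + (0) + (0) + (-8)] = 8/8 = 1
  <chi_rho, chi_3> = (1/8)[1*(12)*conj(1) + 1*(4)*conj(1) + 2*(0)*conj(-1) + 2*(0)*conj(1) + 2*(4)*conj(-1)]
      = (1/8)[(12) + (4) + (0) + (0) + (-8)] = 8/8 = 1
  <chi_rho, chi_4> = (1/8)[1*(12)*conj(1) + 1*(4)*conj(1) + 2*(0)*conj(-1) + 2*(0)*conj(-1) + 2*(4)*conj(1)]
      = (1/8)[(12) + (4) + (0) + (0) + (8)] = 24/8 = 3
  <chi_rho, chi_5> = (1/8)[1*(12)*conj(2) + 1*(4)*conj(-2) + 2*(0)*conj(0) + 2*(0)*conj(0) + 2*(4)*conj(0)]
      = (1/8)[(24) + (-8) + (0) + (0) + (0)] = 16/8 = 2
Dimension check: dim(rho) = sum (mult * dim) = 3*1 + 1*1 + 1*1 + 3*1 + 2*2 = 12 = chi_rho(e) = 12.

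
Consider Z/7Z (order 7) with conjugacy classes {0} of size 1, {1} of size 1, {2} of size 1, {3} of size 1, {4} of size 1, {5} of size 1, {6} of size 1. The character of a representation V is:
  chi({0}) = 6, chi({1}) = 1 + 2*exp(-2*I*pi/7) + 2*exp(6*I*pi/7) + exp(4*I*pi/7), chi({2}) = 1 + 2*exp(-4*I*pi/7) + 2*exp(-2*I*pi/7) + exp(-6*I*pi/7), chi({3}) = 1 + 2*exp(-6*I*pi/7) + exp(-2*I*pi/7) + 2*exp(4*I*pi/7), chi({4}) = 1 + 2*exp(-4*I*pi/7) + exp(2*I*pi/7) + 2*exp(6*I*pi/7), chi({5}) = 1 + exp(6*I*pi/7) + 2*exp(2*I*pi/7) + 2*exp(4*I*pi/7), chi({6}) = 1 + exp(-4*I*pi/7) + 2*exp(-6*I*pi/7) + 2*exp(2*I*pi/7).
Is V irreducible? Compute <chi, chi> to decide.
Not irreducible (reducible): <chi, chi> = 10 > 1.

Why: <chi, chi> = (1/|G|) sum_C |C| * |chi(C)|^2 = (1/7)[1*|6|^2 + 1*|1 + 2*exp(-2*I*pi/7) + 2*exp(6*I*pi/7) + exp(4*I*pi/7)|^2 + 1*|1 + 2*exp(-4*I*pi/7) + 2*exp(-2*I*pi/7) + exp(-6*I*pi/7)|^2 + 1*|1 + 2*exp(-6*I*pi/7) + exp(-2*I*pi/7) + 2*exp(4*I*pi/7)|^2 + 1*|1 + 2*exp(-4*I*pi/7) + exp(2*I*pi/7) + 2*exp(6*I*pi/7)|^2 + 1*|1 + exp(6*I*pi/7) + 2*exp(2*I*pi/7) + 2*exp(4*I*pi/7)|^2 + 1*|1 + exp(-4*I*pi/7) + 2*exp(-6*I*pi/7) + 2*exp(2*I*pi/7)|^2]
  = (1/7)[(36) + (10 + 8*exp(-6*I*pi/7) + 4*exp(-2*I*pi/7) + exp(-4*I*pi/7) + exp(4*I*pi/7) + 4*exp(2*I*pi/7) + 8*exp(6*I*pi/7)) + (10 + 8*exp(-2*I*pi/7) + 4*exp(-4*I*pi/7) + exp(-6*I*pi/7) + exp(6*I*pi/7) + 4*exp(4*I*pi/7) + 8*exp(2*I*pi/7)) + (10 + 8*exp(-4*I*pi/7) + 4*exp(-6*I*pi/7) + exp(-2*I*pi/7) + exp(2*I*pi/7) + 4*exp(6*I*pi/7) + 8*exp(4*I*pi/7)) + (10 + 8*exp(-4*I*pi/7) + 4*exp(-6*I*pi/7) + exp(-2*I*pi/7) + exp(2*I*pi/7) + 4*exp(6*I*pi/7) + 8*exp(4*I*pi/7)) + (10 + 8*exp(-2*I*pi/7) + 4*exp(-4*I*pi/7) + exp(-6*I*pi/7) + exp(6*I*pi/7) + 4*exp(4*I*pi/7) + 8*exp(2*I*pi/7)) + (10 + 8*exp(-6*I*pi/7) + 4*exp(-2*I*pi/7) + exp(-4*I*pi/7) + exp(4*I*pi/7) + 4*exp(2*I*pi/7) + 8*exp(6*I*pi/7))] = 70/7 = 10.
(Exp terms are combined using exp(i*s)*conj(exp(i*t)) = exp(i*(s-t)), and sums of them are collapsed using the identity that for every m > 1 the m distinct m-th roots of unity sum to 0, e.g. 1 + exp(2*I*pi/3) + exp(-2*I*pi/3) = 0.)
A character is irreducible iff <chi, chi> = 1, so this representation is reducible.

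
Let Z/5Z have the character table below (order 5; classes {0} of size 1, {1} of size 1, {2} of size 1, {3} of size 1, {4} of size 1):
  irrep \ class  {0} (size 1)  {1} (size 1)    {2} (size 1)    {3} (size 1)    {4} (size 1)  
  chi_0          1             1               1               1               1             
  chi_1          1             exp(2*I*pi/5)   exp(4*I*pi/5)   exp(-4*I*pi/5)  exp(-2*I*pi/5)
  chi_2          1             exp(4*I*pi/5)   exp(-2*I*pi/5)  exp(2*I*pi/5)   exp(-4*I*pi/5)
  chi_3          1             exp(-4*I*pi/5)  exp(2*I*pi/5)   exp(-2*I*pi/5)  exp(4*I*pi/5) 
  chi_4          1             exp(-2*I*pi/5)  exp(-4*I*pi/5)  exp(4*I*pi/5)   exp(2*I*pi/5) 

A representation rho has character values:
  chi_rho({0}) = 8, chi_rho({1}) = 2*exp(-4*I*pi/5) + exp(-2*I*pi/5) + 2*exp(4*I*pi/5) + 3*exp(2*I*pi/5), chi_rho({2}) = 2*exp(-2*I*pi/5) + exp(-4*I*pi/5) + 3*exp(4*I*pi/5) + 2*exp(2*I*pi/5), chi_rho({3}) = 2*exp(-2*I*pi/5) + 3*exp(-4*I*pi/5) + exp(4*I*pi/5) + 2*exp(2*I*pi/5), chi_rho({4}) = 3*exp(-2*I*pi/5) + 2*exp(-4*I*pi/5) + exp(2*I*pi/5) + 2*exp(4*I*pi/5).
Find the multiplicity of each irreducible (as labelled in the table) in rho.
Multiplicities: chi_0: 0, chi_1: 3, chi_2: 2, chi_3: 2, chi_4: 1.

Details: Use <chi_rho, chi> = (1/|G|) sum_C |C| * chi_rho(C) * conj(chi(C)) with |G| = 5 for each irreducible chi in the table:
  <chi_rho, chi_0> = (1/5)[1*(8)*conj(1) + 1*(2*exp(-4*I*pi/5) + exp(-2*I*pi/5) + 2*exp(4*I*pi/5) + 3*exp(2*I*pi/5))*conj(1) + 1*(2*exp(-2*I*pi/5) + exp(-4*I*pi/5) + 3*exp(4*I*pi/5) + 2*exp(2*I*pi/5))*conj(1) + 1*(2*exp(-2*I*pi/5) + 3*exp(-4*I*pi/5) + exp(4*I*pi/5) + 2*exp(2*I*pi/5))*conj(1) + 1*(3*exp(-2*I*pi/5) + 2*exp(-4*I*pi/5) + exp(2*I*pi/5) + 2*exp(4*I*pi/5))*conj(1)]
      = (1/5)[(8) + (2*exp(-4*I*pi/5) + exp(-2*I*pi/5) + 2*exp(4*I*pi/5) + 3*exp(2*I*pi/5)) + (2*exp(-2*I*pi/5) + exp(-4*I*pi/5) + 3*exp(4*I*pi/5) + 2*exp(2*I*pi/5)) + (2*exp(-2*I*pi/5) + 3*exp(-4*I*pi/5) + exp(4*I*pi/5) + 2*exp(2*I*pi/5)) + (3*exp(-2*I*pi/5) + 2*exp(-4*I*pi/5) + exp(2*I*pi/5) + 2*exp(4*I*pi/5))] = 0/5 = 0
  <chi_rho, chi_1> = (1/5)[1*(8)*conj(1) + 1*(2*exp(-4*I*pi/5) + exp(-2*I*pi/5) + 2*exp(4*I*pi/5) + 3*exp(2*I*pi/5))*conj(exp(2*I*pi/5)) + 1*(2*exp(-2*I*pi/5) + exp(-4*I*pi/5) + 3*exp(4*I*pi/5) + 2*exp(2*I*pi/5))*conj(exp(4*I*pi/5)) + 1*(2*exp(-2*I*pi/5) + 3*exp(-4*I*pi/5) + exp(4*I*pi/5) + 2*exp(2*I*pi/5))*conj(exp(-4*I*pi/5)) + 1*(3*exp(-2*I*pi/5) + 2*exp(-4*I*pi/5) + exp(2*I*pi/5) + 2*exp(4*I*pi/5))*conj(exp(-2*I*pi/5))]
      = (1/5)[(8) + (3 + exp(-4*I*pi/5) + 2*exp(4*I*pi/5) + 2*exp(2*I*pi/5)) + (3 + 2*exp(-2*I*pi/5) + exp(2*I*pi/5) + 2*exp(4*I*pi/5)) + (3 + 2*exp(-4*I*pi/5) + exp(-2*I*pi/5) + 2*exp(2*I*pi/5)) + (3 + 2*exp(-2*I*pi/5) + 2*exp(-4*I*pi/5) + exp(4*I*pi/5))] = 15/5 = 3
  <chi_rho, chi_2> = (1/5)[1*(8)*conj(1) + 1*(2*exp(-4*I*pi/5) + exp(-2*I*pi/5) + 2*exp(4*I*pi/5) + 3*exp(2*I*pi/5))*conj(exp(4*I*pi/5)) + 1*(2*exp(-2*I*pi/5) + exp(-4*I*pi/5) + 3*exp(4*I*pi/5) + 2*exp(2*I*pi/5))*conj(exp(-2*I*pi/5)) + 1*(2*exp(-2*I*pi/5) + 3*exp(-4*I*pi/5) + exp(4*I*pi/5) + 2*exp(2*I*pi/5))*conj(exp(2*I*pi/5)) + 1*(3*exp(-2*I*pi/5) + 2*exp(-4*I*pi/5) + exp(2*I*pi/5) + 2*exp(4*I*pi/5))*conj(exp(-4*I*pi/5))]
      = (1/5)[(8) + (2 + 3*exp(-2*I*pi/5) + exp(4*I*pi/5) + 2*exp(2*I*pi/5)) + (2 + 3*exp(-4*I*pi/5) + exp(-2*I*pi/5) + 2*exp(4*I*pi/5)) + (2 + 2*exp(-4*I*pi/5) + exp(2*I*pi/5) + 3*exp(4*I*pi/5)) + (2 + 2*exp(-2*I*pi/5) + exp(-4*I*pi/5) + 3*exp(2*I*pi/5))] = 10/5 = 2
  <chi_rho, chi_3> = (1/5)[1*(8)*conj(1) + 1*(2*exp(-4*I*pi/5) + exp(-2*I*pi/5) + 2*exp(4*I*pi/5) + 3*exp(2*I*pi/5))*conj(exp(-4*I*pi/5)) + 1*(2*exp(-2*I*pi/5) + exp(-4*I*pi/5) + 3*exp(4*I*pi/5) + 2*exp(2*I*pi/5))*conj(exp(2*I*pi/5)) + 1*(2*exp(-2*I*pi/5) + 3*exp(-4*I*pi/5) + exp(4*I*pi/5) + 2*exp(2*I*pi/5))*conj(exp(-2*I*pi/5)) + 1*(3*exp(-2*I*pi/5) + 2*exp(-4*I*pi/5) + exp(2*I*pi/5) + 2*exp(4*I*pi/5))*conj(exp(4*I*pi/5))]
      = (1/5)[(8) + (2 + 2*exp(-2*I*pi/5) + 3*exp(-4*I*pi/5) + exp(2*I*pi/5)) + (2 + 2*exp(-4*I*pi/5) + exp(4*I*pi/5) + 3*exp(2*I*pi/5)) + (2 + 3*exp(-2*I*pi/5) + exp(-4*I*pi/5) + 2*exp(4*I*pi/5)) + (2 + exp(-2*I*pi/5) + 3*exp(4*I*pi/5) + 2*exp(2*I*pi/5))] = 10/5 = 2
  <chi_rho, chi_4> = (1/5)[1*(8)*conj(1) + 1*(2*exp(-4*I*pi/5) + exp(-2*I*pi/5) + 2*exp(4*I*pi/5) + 3*exp(2*I*pi/5))*conj(exp(-2*I*pi/5)) + 1*(2*exp(-2*I*pi/5) + exp(-4*I*pi/5) + 3*exp(4*I*pi/5) + 2*exp(2*I*pi/5))*conj(exp(-4*I*pi/5)) + 1*(2*exp(-2*I*pi/5) + 3*exp(-4*I*pi/5) + exp(4*I*pi/5) + 2*exp(2*I*pi/5))*conj(exp(4*I*pi/5)) + 1*(3*exp(-2*I*pi/5) + 2*exp(-4*I*pi/5) + exp(2*I*pi/5) + 2*exp(4*I*pi/5))*conj(exp(2*I*pi/5))]
      = (1/5)[(8) + (1 + 2*exp(-2*I*pi/5) + 2*exp(-4*I*pi/5) + 3*exp(4*I*pi/5)) + (1 + 3*exp(-2*I*pi/5) + 2*exp(-4*I*pi/5) + 2*exp(2*I*pi/5)) + (1 + 2*exp(-2*I*pi/5) + 2*exp(4*I*pi/5) + 3*exp(2*I*pi/5)) + (1 + 3*exp(-4*I*pi/5) + 2*exp(4*I*pi/5) + 2*exp(2*I*pi/5))] = 5/5 = 1
(Exp terms are combined using exp(i*s)*conj(exp(i*t)) = exp(i*(s-t)), and sums of them are collapsed using the identity that for every m > 1 the m distinct m-th roots of unity sum to 0, e.g. 1 + exp(2*I*pi/3) + exp(-2*I*pi/3) = 0.)
Dimension check: dim(rho) = sum (mult * dim) = 0*1 + 3*1 + 2*1 + 2*1 + 1*1 = 8 = chi_rho(e) = 8.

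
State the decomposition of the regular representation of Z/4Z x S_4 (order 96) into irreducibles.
Each irreducible V_i of dimension d_i appears with multiplicity d_i, i.e. rho_reg = (direct sum over all irreducibles V_i) d_i V_i. The irreducible dimensions for Z/4Z x S_4 are 1, 1, 1, 1, 1, 1, 1, 1, 2, 2, 2, 2, 3, 3, 3, 3, 3, 3, 3, 3: 8 irreducibles of dimension 1, each with multiplicity 1; 4 irreducibles of dimension 2, each with multiplicity 2; 8 irreducibles of dimension 3, each with multiplicity 3. Total dimension 8*1*1 + 4*2*2 + 8*3*3 = 96 = |G|.

Explanation: General theorem: in the regular representation of a finite group G, each irreducible appears with multiplicity equal to its dimension. Check: dim(rho_reg) = sum d_i^2 = 1 + 1 + 1 + 1 + 1 + 1 + 1 + 1 + 4 + 4 + 4 + 4 + 9 + 9 + 9 + 9 + 9 + 9 + 9 + 9 = 96 = |G|.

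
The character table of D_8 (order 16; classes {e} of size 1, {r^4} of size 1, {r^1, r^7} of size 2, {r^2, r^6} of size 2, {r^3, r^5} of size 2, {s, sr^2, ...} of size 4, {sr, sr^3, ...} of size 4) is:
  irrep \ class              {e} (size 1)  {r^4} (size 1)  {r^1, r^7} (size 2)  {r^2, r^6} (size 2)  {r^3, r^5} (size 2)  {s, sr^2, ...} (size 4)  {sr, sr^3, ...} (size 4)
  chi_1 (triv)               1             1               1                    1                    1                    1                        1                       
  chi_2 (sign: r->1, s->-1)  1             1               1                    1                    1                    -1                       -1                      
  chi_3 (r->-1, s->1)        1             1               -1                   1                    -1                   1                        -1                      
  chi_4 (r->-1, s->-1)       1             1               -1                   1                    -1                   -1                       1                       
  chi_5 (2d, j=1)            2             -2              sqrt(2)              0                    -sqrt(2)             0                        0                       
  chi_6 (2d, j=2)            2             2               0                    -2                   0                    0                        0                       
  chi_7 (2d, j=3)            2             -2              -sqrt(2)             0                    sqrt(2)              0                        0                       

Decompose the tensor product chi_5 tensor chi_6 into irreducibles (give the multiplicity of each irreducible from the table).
chi_5 tensor chi_6 = chi_5 + chi_7 (all other irreducibles have multiplicity 0).

Reasoning: The character of a tensor product is the pointwise product (chi_5 * chi_6)(C) = chi_5(C) * chi_6(C):
  {e}: (2)*(2), {r^4}: (-2)*(2), {r^1, r^7}: (sqrt(2))*(0), {r^2, r^6}: (0)*(-2), {r^3, r^5}: (-sqrt(2))*(0), {s, sr^2, ...}: (0)*(0), {sr, sr^3, ...}: (0)*(0)
so (chi_5 * chi_6) takes values
  {e} -> 4, {r^4} -> -4, {r^1, r^7} -> 0, {r^2, r^6} -> 0, {r^3, r^5} -> 0, {s, sr^2, ...} -> 0, {sr, sr^3, ...} -> 0.
Now take the inner product of this character with each irreducible chi from the table, <chi_5*chi_6, chi> = (1/16) sum_C |C| (chi_5*chi_6)(C) conj(chi(C)):
  <chi_5*chi_6, chi_1> = (1/16)[1*(4)*conj(1) + 1*(-4)*conj(1) + 2*(0)*conj(1) + 2*(0)*conj(1) + 2*(0)*conj(1) + 4*(0)*conj(1) + 4*(0)*conj(1)]
      = (1/16)[(4) + (-4) + (0) + (0) + (0) + (0) + (0)] = 0/16 = 0
  <chi_5*chi_6, chi_2> = (1/16)[1*(4)*conj(1) + 1*(-4)*conj(1) + 2*(0)*conj(1) + 2*(0)*conj(1) + 2*(0)*conj(1) + 4*(0)*conj(-1) + 4*(0)*conj(-1)]
      = (1/16)[(4) + (-4) + (0) + (0) + (0) + (0) + (0)] = 0/16 = 0
  <chi_5*chi_6, chi_3> = (1/16)[1*(4)*conj(1) + 1*(-4)*conj(1) + 2*(0)*conj(-1) + 2*(0)*conj(1) + 2*(0)*conj(-1) + 4*(0)*conj(1) + 4*(0)*conj(-1)]
      = (1/16)[(4) + (-4) + (0) + (0) + (0) + (0) + (0)] = 0/16 = 0
  <chi_5*chi_6, chi_4> = (1/16)[1*(4)*conj(1) + 1*(-4)*conj(1) + 2*(0)*conj(-1) + 2*(0)*conj(1) + 2*(0)*conj(-1) + 4*(0)*conj(-1) + 4*(0)*conj(1)]
      = (1/16)[(4) + (-4) + (0) + (0) + (0) + (0) + (0)] = 0/16 = 0
  <chi_5*chi_6, chi_5> = (1/16)[1*(4)*conj(2) + 1*(-4)*conj(-2) + 2*(0)*conj(sqrt(2)) + 2*(0)*conj(0) + 2*(0)*conj(-sqrt(2)) + 4*(0)*conj(0) + 4*(0)*conj(0)]
      = (1/16)[(8) + (8) + (0) + (0) + (0) + (0) + (0)] = 16/16 = 1
  <chi_5*chi_6, chi_6> = (1/16)[1*(4)*conj(2) + 1*(-4)*conj(2) + 2*(0)*conj(0) + 2*(0)*conj(-2) + 2*(0)*conj(0) + 4*(0)*conj(0) + 4*(0)*conj(0)]
      = (1/16)[(8) + (-8) + (0) + (0) + (0) + (0) + (0)] = 0/16 = 0
  <chi_5*chi_6, chi_7> = (1/16)[1*(4)*conj(2) + 1*(-4)*conj(-2) + 2*(0)*conj(-sqrt(2)) + 2*(0)*conj(0) + 2*(0)*conj(sqrt(2)) + 4*(0)*conj(0) + 4*(0)*conj(0)]
      = (1/16)[(8) + (8) + (0) + (0) + (0) + (0) + (0)] = 16/16 = 1
Hence the multiplicities are chi_5: 1, chi_7: 1. Dimension check: dim(chi_5)*dim(chi_6) = 2*2 = 4 and sum (mult * dim) = 1*2 + 1*2 = 4.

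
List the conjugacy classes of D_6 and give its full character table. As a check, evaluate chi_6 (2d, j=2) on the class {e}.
Conjugacy classes: {e} of size 1, {r^3} of size 1, {r^1, r^5} of size 2, {r^2, r^4} of size 2, {s, sr^2, ...} of size 3, {sr, sr^3, ...} of size 3.
Character table:
  irrep \ class              {e} (size 1)  {r^3} (size 1)  {r^1, r^5} (size 2)  {r^2, r^4} (size 2)  {s, sr^2, ...} (size 3)  {sr, sr^3, ...} (size 3)
  chi_1 (triv)               1             1               1                    1                    1                        1                       
  chi_2 (sign: r->1, s->-1)  1             1               1                    1                    -1                       -1                      
  chi_3 (r->-1, s->1)        1             -1              -1                   1                    1                        -1                      
  chi_4 (r->-1, s->-1)       1             -1              -1                   1                    -1                       1                       
  chi_5 (2d, j=1)            2             -2              1                    -1                   0                        0                       
  chi_6 (2d, j=2)            2             2               -1                   -1                   0                        0                       

Spot check: chi_6 (2d, j=2) on {e} = 2.

Why: D_6 has order 2*6 = 12 with 6 conjugacy classes, hence 6 irreducibles. Sum of squared dims 1 + 1 + 1 + 1 + 4 + 4 = 12 = |G|. Linear characters come from the abelianisation; the 2-dimensional irreps have character r^k -> 2*cos(2*pi*j*k/6), reflections -> 0.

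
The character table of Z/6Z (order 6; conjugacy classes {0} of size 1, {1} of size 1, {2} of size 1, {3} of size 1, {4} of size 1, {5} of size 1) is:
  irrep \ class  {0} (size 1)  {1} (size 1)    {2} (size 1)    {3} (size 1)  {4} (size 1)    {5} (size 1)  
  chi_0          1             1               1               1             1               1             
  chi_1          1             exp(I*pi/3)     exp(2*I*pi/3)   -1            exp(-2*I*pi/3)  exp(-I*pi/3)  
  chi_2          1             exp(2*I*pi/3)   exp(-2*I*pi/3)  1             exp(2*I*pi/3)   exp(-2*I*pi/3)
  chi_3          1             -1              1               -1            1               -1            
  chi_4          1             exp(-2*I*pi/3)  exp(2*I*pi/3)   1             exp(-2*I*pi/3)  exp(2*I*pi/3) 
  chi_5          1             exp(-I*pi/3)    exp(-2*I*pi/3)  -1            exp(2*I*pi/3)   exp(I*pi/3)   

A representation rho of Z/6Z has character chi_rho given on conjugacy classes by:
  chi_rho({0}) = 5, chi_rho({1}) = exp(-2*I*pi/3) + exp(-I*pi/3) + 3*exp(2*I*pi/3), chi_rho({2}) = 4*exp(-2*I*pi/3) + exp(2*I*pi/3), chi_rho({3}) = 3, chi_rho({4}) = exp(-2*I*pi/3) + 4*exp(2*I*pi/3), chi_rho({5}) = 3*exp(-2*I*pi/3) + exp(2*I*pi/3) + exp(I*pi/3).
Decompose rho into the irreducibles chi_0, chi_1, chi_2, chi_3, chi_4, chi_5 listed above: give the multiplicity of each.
Multiplicities: chi_0: 0, chi_1: 0, chi_2: 3, chi_3: 0, chi_4: 1, chi_5: 1.

Working: Use <chi_rho, chi> = (1/|G|) sum_C |C| * chi_rho(C) * conj(chi(C)) with |G| = 6 for each irreducible chi in the table:
  <chi_rho, chi_0> = (1/6)[1*(5)*conj(1) + 1*(exp(-2*I*pi/3) + exp(-I*pi/3) + 3*exp(2*I*pi/3))*conj(1) + 1*(4*exp(-2*I*pi/3) + exp(2*I*pi/3))*conj(1) + 1*(3)*conj(1) + 1*(exp(-2*I*pi/3) + 4*exp(2*I*pi/3))*conj(1) + 1*(3*exp(-2*I*pi/3) + exp(2*I*pi/3) + exp(I*pi/3))*conj(1)]
      = (1/6)[(5) + (exp(-2*I*pi/3) + exp(-I*pi/3) + 3*exp(2*I*pi/3)) + (4*exp(-2*I*pi/3) + exp(2*I*pi/3)) + (3) + (exp(-2*I*pi/3) + 4*exp(2*I*pi/3)) + (3*exp(-2*I*pi/3) + exp(2*I*pi/3) + exp(I*pi/3))] = 0/6 = 0
  <chi_rho, chi_1> = (1/6)[1*(5)*conj(1) + 1*(exp(-2*I*pi/3) + exp(-I*pi/3) + 3*exp(2*I*pi/3))*conj(exp(I*pi/3)) + 1*(4*exp(-2*I*pi/3) + exp(2*I*pi/3))*conj(exp(2*I*pi/3)) + 1*(3)*conj(-1) + 1*(exp(-2*I*pi/3) + 4*exp(2*I*pi/3))*conj(exp(-2*I*pi/3)) + 1*(3*exp(-2*I*pi/3) + exp(2*I*pi/3) + exp(I*pi/3))*conj(exp(-I*pi/3))]
      = (1/6)[(5) + (-1 + exp(-2*I*pi/3) + 3*exp(I*pi/3)) + (1 + 4*exp(2*I*pi/3)) + (-3) + (1 + 4*exp(-2*I*pi/3)) + (-1 + 3*exp(-I*pi/3) + exp(2*I*pi/3))] = 0/6 = 0
  <chi_rho, chi_2> = (1/6)[1*(5)*conj(1) + 1*(exp(-2*I*pi/3) + exp(-I*pi/3) + 3*exp(2*I*pi/3))*conj(exp(2*I*pi/3)) + 1*(4*exp(-2*I*pi/3) + exp(2*I*pi/3))*conj(exp(-2*I*pi/3)) + 1*(3)*conj(1) + 1*(exp(-2*I*pi/3) + 4*exp(2*I*pi/3))*conj(exp(2*I*pi/3)) + 1*(3*exp(-2*I*pi/3) + exp(2*I*pi/3) + exp(I*pi/3))*conj(exp(-2*I*pi/3))]
      = (1/6)[(5) + (2 + exp(2*I*pi/3)) + (4 + exp(-2*I*pi/3)) + (3) + (4 + exp(2*I*pi/3)) + (2 + exp(-2*I*pi/3))] = 18/6 = 3
  <chi_rho, chi_3> = (1/6)[1*(5)*conj(1) + 1*(exp(-2*I*pi/3) + exp(-I*pi/3) + 3*exp(2*I*pi/3))*conj(-1) + 1*(4*exp(-2*I*pi/3) + exp(2*I*pi/3))*conj(1) + 1*(3)*conj(-1) + 1*(exp(-2*I*pi/3) + 4*exp(2*I*pi/3))*conj(1) + 1*(3*exp(-2*I*pi/3) + exp(2*I*pi/3) + exp(I*pi/3))*conj(-1)]
      = (1/6)[(5) + (-3*exp(2*I*pi/3) - exp(-I*pi/3) - exp(-2*I*pi/3)) + (4*exp(-2*I*pi/3) + exp(2*I*pi/3)) + (-3) + (exp(-2*I*pi/3) + 4*exp(2*I*pi/3)) + (-exp(I*pi/3) - exp(2*I*pi/3) - 3*exp(-2*I*pi/3))] = 0/6 = 0
  <chi_rho, chi_4> = (1/6)[1*(5)*conj(1) + 1*(exp(-2*I*pi/3) + exp(-I*pi/3) + 3*exp(2*I*pi/3))*conj(exp(-2*I*pi/3)) + 1*(4*exp(-2*I*pi/3) + exp(2*I*pi/3))*conj(exp(2*I*pi/3)) + 1*(3)*conj(1) + 1*(exp(-2*I*pi/3) + 4*exp(2*I*pi/3))*conj(exp(-2*I*pi/3)) + 1*(3*exp(-2*I*pi/3) + exp(2*I*pi/3) + exp(I*pi/3))*conj(exp(2*I*pi/3))]
      = (1/6)[(5) + (1 + 3*exp(-2*I*pi/3) + exp(I*pi/3)) + (1 + 4*exp(2*I*pi/3)) + (3) + (1 + 4*exp(-2*I*pi/3)) + (1 + exp(-I*pi/3) + 3*exp(2*I*pi/3))] = 6/6 = 1
  <chi_rho, chi_5> = (1/6)[1*(5)*conj(1) + 1*(exp(-2*I*pi/3) + exp(-I*pi/3) + 3*exp(2*I*pi/3))*conj(exp(-I*pi/3)) + 1*(4*exp(-2*I*pi/3) + exp(2*I*pi/3))*conj(exp(-2*I*pi/3)) + 1*(3)*conj(-1) + 1*(exp(-2*I*pi/3) + 4*exp(2*I*pi/3))*conj(exp(2*I*pi/3)) + 1*(3*exp(-2*I*pi/3) + exp(2*I*pi/3) + exp(I*pi/3))*conj(exp(I*pi/3))]
      = (1/6)[(5) + (-2 + exp(-I*pi/3)) + (4 + exp(-2*I*pi/3)) + (-3) + (4 + exp(2*I*pi/3)) + (-2 + exp(I*pi/3))] = 6/6 = 1
(Exp terms are combined using exp(i*s)*conj(exp(i*t)) = exp(i*(s-t)), and sums of them are collapsed using the identity that for every m > 1 the m distinct m-th roots of unity sum to 0, e.g. 1 + exp(2*I*pi/3) + exp(-2*I*pi/3) = 0.)
Dimension check: dim(rho) = sum (mult * dim) = 0*1 + 0*1 + 3*1 + 0*1 + 1*1 + 1*1 = 5 = chi_rho(e) = 5.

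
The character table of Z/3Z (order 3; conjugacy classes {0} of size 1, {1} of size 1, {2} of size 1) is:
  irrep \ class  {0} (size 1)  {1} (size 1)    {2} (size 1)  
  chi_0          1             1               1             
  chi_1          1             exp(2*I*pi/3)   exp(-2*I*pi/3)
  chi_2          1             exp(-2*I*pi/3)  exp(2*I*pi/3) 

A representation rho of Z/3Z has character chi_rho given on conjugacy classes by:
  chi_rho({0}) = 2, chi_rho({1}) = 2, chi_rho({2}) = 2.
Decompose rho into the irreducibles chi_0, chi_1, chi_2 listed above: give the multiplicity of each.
Multiplicities: chi_0: 2, chi_1: 0, chi_2: 0.

Argument: Use <chi_rho, chi> = (1/|G|) sum_C |C| * chi_rho(C) * conj(chi(C)) with |G| = 3 for each irreducible chi in the table:
  <chi_rho, chi_0> = (1/3)[1*(2)*conj(1) + 1*(2)*conj(1) + 1*(2)*conj(1)]
      = (1/3)[(2) + (2) + (2)] = 6/3 = 2
  <chi_rho, chi_1> = (1/3)[1*(2)*conj(1) + 1*(2)*conj(exp(2*I*pi/3)) + 1*(2)*conj(exp(-2*I*pi/3))]
      = (1/3)[(2) + (2*exp(-2*I*pi/3)) + (2*exp(2*I*pi/3))] = 0/3 = 0
  <chi_rho, chi_2> = (1/3)[1*(2)*conj(1) + 1*(2)*conj(exp(-2*I*pi/3)) + 1*(2)*conj(exp(2*I*pi/3))]
      = (1/3)[(2) + (2*exp(2*I*pi/3)) + (2*exp(-2*I*pi/3))] = 0/3 = 0
(Exp terms are combined using exp(i*s)*conj(exp(i*t)) = exp(i*(s-t)), and sums of them are collapsed using the identity that for every m > 1 the m distinct m-th roots of unity sum to 0, e.g. 1 + exp(2*I*pi/3) + exp(-2*I*pi/3) = 0.)
Dimension check: dim(rho) = sum (mult * dim) = 2*1 + 0*1 + 0*1 = 2 = chi_rho(e) = 2.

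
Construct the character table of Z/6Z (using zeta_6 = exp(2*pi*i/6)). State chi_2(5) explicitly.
Character table of Z/6Z (irreps indexed chi_0,...,chi_5 with chi_k(m) = zeta_6^(k*m), zeta_6 = exp(2*pi*i/6)):
  irrep \ class  {0} (size 1)  {1} (size 1)    {2} (size 1)    {3} (size 1)  {4} (size 1)    {5} (size 1)  
  chi_0          1             1               1               1             1               1             
  chi_1          1             exp(I*pi/3)     exp(2*I*pi/3)   -1            exp(-2*I*pi/3)  exp(-I*pi/3)  
  chi_2          1             exp(2*I*pi/3)   exp(-2*I*pi/3)  1             exp(2*I*pi/3)   exp(-2*I*pi/3)
  chi_3          1             -1              1               -1            1               -1            
  chi_4          1             exp(-2*I*pi/3)  exp(2*I*pi/3)   1             exp(-2*I*pi/3)  exp(2*I*pi/3) 
  chi_5          1             exp(-I*pi/3)    exp(-2*I*pi/3)  -1            exp(2*I*pi/3)   exp(I*pi/3)   

Spot check: chi_2(5) = zeta_6^(2*5) = zeta_6^10 = exp(-2*I*pi/3).

Working: Z/6Z is abelian, so all 6 irreducible complex representations are 1-dimensional. They are given by chi_k(m) = zeta_6^(k*m) for k = 0,...,5. Row orthogonality: sum_m chi_k(m) conj(chi_l(m)) = 6 * [k = l].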